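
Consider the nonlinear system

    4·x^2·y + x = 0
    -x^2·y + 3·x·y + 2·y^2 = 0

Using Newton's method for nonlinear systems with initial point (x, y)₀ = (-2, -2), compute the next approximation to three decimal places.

(-1.557, -0.789)

At (-2, -2): F = (-34.000, 28.000).
Jacobian J = [[8·x·y + 1, 4·x^2], [-2·x·y + 3·y, -x^2 + 3·x + 4·y]].
At the point, J = [[33.000, 16.000], [-14.000, -18.000]] (det J = -370.000).
Solving J·Δ = −F gives Δ = (0.443, 1.211).
Then the next iterate is (x, y)₁ = (-1.557, -0.789).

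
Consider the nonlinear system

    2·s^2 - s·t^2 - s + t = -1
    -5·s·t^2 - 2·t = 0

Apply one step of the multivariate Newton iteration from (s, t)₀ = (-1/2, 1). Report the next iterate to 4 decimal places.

(4.2500, 8.7500)

At (-1/2, 1): F = (3.5000, 0.5000).
Jacobian J = [[4·s - t^2 - 1, -2·s·t + 1], [-5·t^2, -10·s·t - 2]].
At the point, J = [[-4.0000, 2.0000], [-5.0000, 3.0000]] (det J = -2.0000).
Solving J·Δ = −F gives Δ = (4.7500, 7.7500).
Then the next iterate is (s, t)₁ = (4.2500, 8.7500).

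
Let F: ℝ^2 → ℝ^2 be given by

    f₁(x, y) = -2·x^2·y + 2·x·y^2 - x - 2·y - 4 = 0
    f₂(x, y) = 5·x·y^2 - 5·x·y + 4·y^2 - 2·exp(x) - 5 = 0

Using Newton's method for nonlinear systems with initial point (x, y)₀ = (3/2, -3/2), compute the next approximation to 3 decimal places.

At (3/2, -3/2): F = (11.000, 23.16162).
Jacobian J = [[-4·x·y + 2·y^2 - 1, -2·x^2 + 4·x·y - 2], [5·y^2 - 5·y - 2·exp(x), 10·x·y - 5·x + 8·y]].
At the point, J = [[12.500, -15.500], [9.78662, -42.000]] (det J = -373.30736).
Solving J·Δ = −F gives Δ = (-0.276, 0.487).
Then the next iterate is (x, y)₁ = (1.224, -1.013).

(1.224, -1.013)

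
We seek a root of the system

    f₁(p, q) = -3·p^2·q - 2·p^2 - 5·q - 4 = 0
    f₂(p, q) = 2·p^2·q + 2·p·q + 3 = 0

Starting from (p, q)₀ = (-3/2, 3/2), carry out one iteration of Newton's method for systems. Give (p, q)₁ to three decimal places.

(-0.955, 0.182)

At (-3/2, 3/2): F = (-26.125, 5.250).
Jacobian J = [[-6·p·q - 4·p, -3·p^2 - 5], [4·p·q + 2·q, 2·p^2 + 2·p]].
At the point, J = [[19.500, -11.750], [-6.000, 1.500]] (det J = -41.250).
Solving J·Δ = −F gives Δ = (0.545, -1.318).
Then the next iterate is (p, q)₁ = (-0.955, 0.182).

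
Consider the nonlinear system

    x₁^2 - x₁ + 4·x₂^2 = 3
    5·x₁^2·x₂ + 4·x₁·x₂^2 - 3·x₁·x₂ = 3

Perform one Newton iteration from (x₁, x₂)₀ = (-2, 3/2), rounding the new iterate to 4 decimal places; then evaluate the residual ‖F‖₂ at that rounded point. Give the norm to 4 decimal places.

4.7017

At (-2, 3/2): F = (12.0000, 18.0000).
Jacobian J = [[2·x₁ - 1, 8·x₂], [10·x₁·x₂ + 4·x₂^2 - 3·x₂, 5·x₁^2 + 8·x₁·x₂ - 3·x₁]].
At the point, J = [[-5.0000, 12.0000], [-25.5000, 2.0000]] (det J = 296.0000).
Solving J·Δ = −F gives Δ = (0.6486, -0.7297).
Then the next iterate is (x₁, x₂)₁ = (-1.3514, 0.7703).
Re-evaluating at (-1.3514, 0.7703): F = (2.551130, 3.949397), so ‖F‖₂ = 4.7017.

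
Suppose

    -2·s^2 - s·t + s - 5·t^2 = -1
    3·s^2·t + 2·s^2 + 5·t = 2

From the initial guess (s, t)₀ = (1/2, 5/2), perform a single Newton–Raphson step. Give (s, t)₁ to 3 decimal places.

(-0.163, 1.356)

At (1/2, 5/2): F = (-31.500, 12.875).
Jacobian J = [[-4·s - t + 1, -s - 10·t], [6·s·t + 4·s, 3·s^2 + 5]].
At the point, J = [[-3.500, -25.500], [9.500, 5.750]] (det J = 222.125).
Solving J·Δ = −F gives Δ = (-0.663, -1.144).
Then the next iterate is (s, t)₁ = (-0.163, 1.356).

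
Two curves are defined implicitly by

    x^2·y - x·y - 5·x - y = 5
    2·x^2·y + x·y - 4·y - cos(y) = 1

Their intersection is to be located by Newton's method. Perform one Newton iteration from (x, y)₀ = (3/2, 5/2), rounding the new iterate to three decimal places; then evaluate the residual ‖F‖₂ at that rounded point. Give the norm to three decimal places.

At (3/2, 5/2): F = (-13.125, 4.80114).
Jacobian J = [[2·x·y - y - 5, x^2 - x - 1], [4·x·y + y, 2·x^2 + x + sin(y) - 4]].
At the point, J = [[0.000, -0.250], [17.500, 2.59847]] (det J = 4.375).
Solving J·Δ = −F gives Δ = (7.521, -52.500).
Then the next iterate is (x, y)₁ = (9.021, -50.000).
Re-evaluating at (9.021, -50.000): F = (-3617.97705, -8390.85907), so ‖F‖₂ = 9137.630.

9137.630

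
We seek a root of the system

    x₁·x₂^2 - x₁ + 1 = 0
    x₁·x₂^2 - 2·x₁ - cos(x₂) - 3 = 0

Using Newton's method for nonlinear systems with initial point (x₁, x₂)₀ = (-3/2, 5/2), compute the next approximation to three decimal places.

At (-3/2, 5/2): F = (-6.875, -8.57386).
Jacobian J = [[x₂^2 - 1, 2·x₁·x₂], [x₂^2 - 2, 2·x₁·x₂ + sin(x₂)]].
At the point, J = [[5.250, -7.500], [4.250, -6.90153]] (det J = -4.35802).
Solving J·Δ = −F gives Δ = (-3.868, -3.624).
Then the next iterate is (x₁, x₂)₁ = (-5.368, -1.124).

(-5.368, -1.124)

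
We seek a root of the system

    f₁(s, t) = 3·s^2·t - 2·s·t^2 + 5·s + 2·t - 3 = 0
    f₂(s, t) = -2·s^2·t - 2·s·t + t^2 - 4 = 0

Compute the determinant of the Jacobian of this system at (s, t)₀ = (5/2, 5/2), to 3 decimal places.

J = [[6·s·t - 2·t^2 + 5, 3·s^2 - 4·s·t + 2], [-4·s·t - 2·t, -2·s^2 - 2·s + 2·t]].
At the point, J = [[30.000, -4.250], [-30.000, -12.500]].
det J = -502.500.

-502.500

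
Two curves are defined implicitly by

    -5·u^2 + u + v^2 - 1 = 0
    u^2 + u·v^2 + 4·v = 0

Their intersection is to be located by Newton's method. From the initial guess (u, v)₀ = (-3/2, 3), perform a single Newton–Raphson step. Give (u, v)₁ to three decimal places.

At (-3/2, 3): F = (-4.750, 0.750).
Jacobian J = [[-10·u + 1, 2·v], [2·u + v^2, 2·u·v + 4]].
At the point, J = [[16.000, 6.000], [6.000, -5.000]] (det J = -116.000).
Solving J·Δ = −F gives Δ = (0.166, 0.349).
Then the next iterate is (u, v)₁ = (-1.334, 3.349).

(-1.334, 3.349)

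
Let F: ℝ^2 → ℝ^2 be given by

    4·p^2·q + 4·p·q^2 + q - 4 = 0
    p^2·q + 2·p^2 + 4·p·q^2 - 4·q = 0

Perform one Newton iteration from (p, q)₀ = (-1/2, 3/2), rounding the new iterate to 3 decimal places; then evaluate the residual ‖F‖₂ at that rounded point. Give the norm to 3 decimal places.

38.765

At (-1/2, 3/2): F = (-5.500, -9.625).
Jacobian J = [[8·p·q + 4·q^2, 4·p^2 + 8·p·q + 1], [2·p·q + 4·p + 4·q^2, p^2 + 8·p·q - 4]].
At the point, J = [[3.000, -4.000], [5.500, -9.750]] (det J = -7.250).
Solving J·Δ = −F gives Δ = (2.086, 0.190).
Then the next iterate is (p, q)₁ = (1.586, 1.690).
Re-evaluating at (1.586, 1.690): F = (32.81318, 20.64091), so ‖F‖₂ = 38.765.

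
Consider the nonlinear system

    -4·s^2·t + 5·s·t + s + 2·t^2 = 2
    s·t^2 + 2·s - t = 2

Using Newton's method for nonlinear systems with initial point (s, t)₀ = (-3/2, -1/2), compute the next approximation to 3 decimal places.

At (-3/2, -1/2): F = (5.250, -4.875).
Jacobian J = [[-8·s·t + 5·t + 1, -4·s^2 + 5·s + 4·t], [t^2 + 2, 2·s·t - 1]].
At the point, J = [[-7.500, -18.500], [2.250, 0.500]] (det J = 37.875).
Solving J·Δ = −F gives Δ = (2.312, -0.653).
Then the next iterate is (s, t)₁ = (0.812, -1.153).

(0.812, -1.153)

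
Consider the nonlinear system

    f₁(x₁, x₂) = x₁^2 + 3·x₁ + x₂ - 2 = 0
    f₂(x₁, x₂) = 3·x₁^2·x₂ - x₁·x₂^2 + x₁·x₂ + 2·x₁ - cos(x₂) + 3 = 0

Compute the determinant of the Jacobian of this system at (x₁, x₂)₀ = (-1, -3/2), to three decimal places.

J = [[2·x₁ + 3, 1], [6·x₁·x₂ - x₂^2 + x₂ + 2, 3·x₁^2 - 2·x₁·x₂ + x₁ + sin(x₂)]].
At the point, J = [[1.000, 1.000], [7.250, -1.99749]].
det J = -9.247.

-9.247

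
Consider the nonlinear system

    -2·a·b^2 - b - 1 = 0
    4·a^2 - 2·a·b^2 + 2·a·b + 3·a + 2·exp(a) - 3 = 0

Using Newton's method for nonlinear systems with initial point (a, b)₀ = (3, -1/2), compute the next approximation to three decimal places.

(1.767, -0.223)

At (3, -1/2): F = (-2.000, 77.67107).
Jacobian J = [[-2·b^2, -4·a·b - 1], [8·a - 2·b^2 + 2·b + 2·exp(a) + 3, -4·a·b + 2·a]].
At the point, J = [[-0.500, 5.000], [65.67107, 12.000]] (det J = -334.35537).
Solving J·Δ = −F gives Δ = (-1.233, 0.277).
Then the next iterate is (a, b)₁ = (1.767, -0.223).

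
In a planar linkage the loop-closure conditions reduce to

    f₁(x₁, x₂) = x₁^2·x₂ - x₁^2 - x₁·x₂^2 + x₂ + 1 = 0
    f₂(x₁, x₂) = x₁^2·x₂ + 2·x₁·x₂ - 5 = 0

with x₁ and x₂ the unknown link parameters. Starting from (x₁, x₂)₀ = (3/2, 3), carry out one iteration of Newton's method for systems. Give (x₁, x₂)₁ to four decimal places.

At (3/2, 3): F = (-5.0000, 10.7500).
Jacobian J = [[2·x₁·x₂ - 2·x₁ - x₂^2, x₁^2 - 2·x₁·x₂ + 1], [2·x₁·x₂ + 2·x₂, x₁^2 + 2·x₁]].
At the point, J = [[-3.0000, -5.7500], [15.0000, 5.2500]] (det J = 70.5000).
Solving J·Δ = −F gives Δ = (-0.5044, -0.6064).
Then the next iterate is (x₁, x₂)₁ = (0.9956, 2.3936).

(0.9956, 2.3936)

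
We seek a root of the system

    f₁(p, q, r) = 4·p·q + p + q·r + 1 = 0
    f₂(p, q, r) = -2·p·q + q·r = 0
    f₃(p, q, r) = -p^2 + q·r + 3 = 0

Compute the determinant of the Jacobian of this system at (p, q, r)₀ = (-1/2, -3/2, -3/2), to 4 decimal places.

J = [[4·q + 1, 4·p + r, q], [-2·q, -2·p + r, q], [-2·p, r, q]].
At the point, J = [[-5.0000, -3.5000, -1.5000], [3.0000, -0.5000, -1.5000], [1.0000, -1.5000, -1.5000]].
det J = 3.0000.

3.0000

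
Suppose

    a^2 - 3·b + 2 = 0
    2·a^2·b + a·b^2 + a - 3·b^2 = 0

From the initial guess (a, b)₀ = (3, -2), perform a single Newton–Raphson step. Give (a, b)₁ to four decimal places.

(-1.0588, -4.4510)

At (3, -2): F = (17.0000, -33.0000).
Jacobian J = [[2·a, -3], [4·a·b + b^2 + 1, 2·a^2 + 2·a·b - 6·b]].
At the point, J = [[6.0000, -3.0000], [-19.0000, 18.0000]] (det J = 51.0000).
Solving J·Δ = −F gives Δ = (-4.0588, -2.4510).
Then the next iterate is (a, b)₁ = (-1.0588, -4.4510).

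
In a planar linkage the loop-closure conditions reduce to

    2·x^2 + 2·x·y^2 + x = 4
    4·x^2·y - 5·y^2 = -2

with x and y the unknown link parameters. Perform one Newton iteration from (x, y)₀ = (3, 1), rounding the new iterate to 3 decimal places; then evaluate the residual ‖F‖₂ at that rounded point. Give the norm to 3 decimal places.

5.468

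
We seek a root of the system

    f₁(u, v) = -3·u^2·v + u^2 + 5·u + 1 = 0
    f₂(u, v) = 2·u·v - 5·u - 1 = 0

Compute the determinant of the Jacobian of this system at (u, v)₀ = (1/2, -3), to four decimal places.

J = [[-6·u·v + 2·u + 5, -3·u^2], [2·v - 5, 2·u]].
At the point, J = [[15.0000, -0.7500], [-11.0000, 1.0000]].
det J = 6.7500.

6.7500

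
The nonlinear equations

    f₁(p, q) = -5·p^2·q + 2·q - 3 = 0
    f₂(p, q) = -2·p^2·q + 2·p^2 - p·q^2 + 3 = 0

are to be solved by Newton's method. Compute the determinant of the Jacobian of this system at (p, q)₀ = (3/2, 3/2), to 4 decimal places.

J = [[-10·p·q, -5·p^2 + 2], [-4·p·q + 4·p - q^2, -2·p^2 - 2·p·q]].
At the point, J = [[-22.5000, -9.2500], [-5.2500, -9.0000]].
det J = 153.9375.

153.9375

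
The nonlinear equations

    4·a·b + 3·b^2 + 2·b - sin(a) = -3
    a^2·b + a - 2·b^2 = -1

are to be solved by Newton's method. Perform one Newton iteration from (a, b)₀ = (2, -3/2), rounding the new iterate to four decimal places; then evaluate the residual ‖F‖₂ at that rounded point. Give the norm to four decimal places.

At (2, -3/2): F = (-6.159297, -7.5000).
Jacobian J = [[4·b - cos(a), 4·a + 6·b + 2], [2·a·b + 1, a^2 - 4·b]].
At the point, J = [[-5.583853, 1.0000], [-5.0000, 10.0000]] (det J = -50.838532).
Solving J·Δ = −F gives Δ = (-1.0640, 0.2180).
Then the next iterate is (a, b)₁ = (0.9360, -1.2820).
Re-evaluating at (0.9360, -1.2820): F = (-0.238428, -2.474203), so ‖F‖₂ = 2.4857.

2.4857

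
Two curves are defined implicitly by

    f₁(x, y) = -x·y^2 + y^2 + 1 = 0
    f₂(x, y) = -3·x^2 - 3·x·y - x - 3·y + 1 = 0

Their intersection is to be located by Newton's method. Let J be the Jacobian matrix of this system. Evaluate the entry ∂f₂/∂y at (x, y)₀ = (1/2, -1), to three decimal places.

-4.500

∂f₂/∂y = -3·x - 3.
At (1/2, -1) this is -4.500.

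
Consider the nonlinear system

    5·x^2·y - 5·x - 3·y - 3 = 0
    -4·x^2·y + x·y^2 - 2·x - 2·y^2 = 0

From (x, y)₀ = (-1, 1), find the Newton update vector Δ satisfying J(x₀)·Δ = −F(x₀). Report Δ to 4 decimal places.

(0.2206, -0.3456)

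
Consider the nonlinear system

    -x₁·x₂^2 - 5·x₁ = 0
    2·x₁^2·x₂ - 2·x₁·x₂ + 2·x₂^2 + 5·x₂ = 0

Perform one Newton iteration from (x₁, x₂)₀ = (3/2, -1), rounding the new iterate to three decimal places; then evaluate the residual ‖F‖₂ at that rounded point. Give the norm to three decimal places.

36.280

At (3/2, -1): F = (-9.000, -4.500).
Jacobian J = [[-x₂^2 - 5, -2·x₁·x₂], [4·x₁·x₂ - 2·x₂, 2·x₁^2 - 2·x₁ + 4·x₂ + 5]].
At the point, J = [[-6.000, 3.000], [-4.000, 2.500]] (det J = -3.000).
Solving J·Δ = −F gives Δ = (-3.000, -3.000).
Then the next iterate is (x₁, x₂)₁ = (-1.500, -4.000).
Re-evaluating at (-1.500, -4.000): F = (31.500, -18.000), so ‖F‖₂ = 36.280.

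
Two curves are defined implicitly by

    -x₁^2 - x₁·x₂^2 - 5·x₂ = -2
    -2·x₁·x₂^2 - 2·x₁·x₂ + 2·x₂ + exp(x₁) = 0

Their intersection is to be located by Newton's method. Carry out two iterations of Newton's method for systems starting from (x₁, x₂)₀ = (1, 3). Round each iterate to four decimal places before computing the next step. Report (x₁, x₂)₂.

(1.1197, 0.3847)

At (1, 3): F = (-23.0000, -15.281718).
Jacobian J = [[-2·x₁ - x₂^2, -2·x₁·x₂ - 5], [-2·x₂^2 - 2·x₂ + exp(x₁), -4·x₁·x₂ - 2·x₁ + 2]].
At the point, J = [[-11.0000, -11.0000], [-21.281718, -12.0000]] (det J = -102.098900).
Solving J·Δ = −F gives Δ = (1.0568, -3.1477).
Then the next iterate is (x₁, x₂)₁ = (2.0568, -0.1477).
Round to (2.0568, -0.1477) and repeat: F = (-1.536796, 8.043342), J = [[-4.135415, -4.392421], [8.072672, -0.898443]].
Δ = (-0.9371, 0.5324), so (x₁, x₂)₂ = (1.1197, 0.3847).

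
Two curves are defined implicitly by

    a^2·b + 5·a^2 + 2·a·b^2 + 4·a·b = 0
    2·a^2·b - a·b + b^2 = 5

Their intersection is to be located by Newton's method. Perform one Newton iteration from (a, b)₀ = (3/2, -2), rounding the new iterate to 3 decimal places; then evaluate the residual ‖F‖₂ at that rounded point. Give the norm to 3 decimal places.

2.785

At (3/2, -2): F = (6.750, -7.000).
Jacobian J = [[2·a·b + 10·a + 2·b^2 + 4·b, a^2 + 4·a·b + 4·a], [4·a·b - b, 2·a^2 - a + 2·b]].
At the point, J = [[9.000, -3.750], [-10.000, -1.000]] (det J = -46.500).
Solving J·Δ = −F gives Δ = (-0.710, 0.097).
Then the next iterate is (a, b)₁ = (0.790, -1.903).
Re-evaluating at (0.790, -1.903): F = (1.64118, -2.25055), so ‖F‖₂ = 2.785.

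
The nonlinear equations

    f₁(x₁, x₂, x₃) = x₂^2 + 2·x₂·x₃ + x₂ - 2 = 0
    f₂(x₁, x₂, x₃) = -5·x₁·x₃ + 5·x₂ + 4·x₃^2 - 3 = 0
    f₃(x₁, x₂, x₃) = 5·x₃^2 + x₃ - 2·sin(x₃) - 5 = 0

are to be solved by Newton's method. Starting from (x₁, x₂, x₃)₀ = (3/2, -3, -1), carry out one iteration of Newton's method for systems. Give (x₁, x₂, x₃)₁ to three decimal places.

(1.640, -1.629, -0.932)

At (3/2, -3, -1): F = (10.000, -6.500, 0.68294).
Jacobian J = [[0, 2·x₂ + 2·x₃ + 1, 2·x₂], [-5·x₃, 5, -5·x₁ + 8·x₃], [0, 0, 10·x₃ - 2·cos(x₃) + 1]].
At the point, J = [[0.000, -7.000, -6.000], [5.000, 5.000, -15.500], [0.000, 0.000, -10.08060]] (det J = -352.82116).
Solving J·Δ = −F gives Δ = (0.140, 1.371, 0.068).
Then the next iterate is (x₁, x₂, x₃)₁ = (1.640, -1.629, -0.932).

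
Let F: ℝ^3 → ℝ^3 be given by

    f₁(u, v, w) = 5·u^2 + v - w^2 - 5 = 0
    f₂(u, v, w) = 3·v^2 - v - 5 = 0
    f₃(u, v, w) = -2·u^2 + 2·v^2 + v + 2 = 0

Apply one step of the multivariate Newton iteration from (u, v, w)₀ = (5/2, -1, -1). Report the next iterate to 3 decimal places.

(1.593, -1.143, -1.714)

At (5/2, -1, -1): F = (24.250, -1.000, -9.500).
Jacobian J = [[10·u, 1, -2·w], [0, 6·v - 1, 0], [-4·u, 4·v + 1, 0]].
At the point, J = [[25.000, 1.000, 2.000], [0.000, -7.000, 0.000], [-10.000, -3.000, 0.000]] (det J = -140.000).
Solving J·Δ = −F gives Δ = (-0.907, -0.143, -0.714).
Then the next iterate is (u, v, w)₁ = (1.593, -1.143, -1.714).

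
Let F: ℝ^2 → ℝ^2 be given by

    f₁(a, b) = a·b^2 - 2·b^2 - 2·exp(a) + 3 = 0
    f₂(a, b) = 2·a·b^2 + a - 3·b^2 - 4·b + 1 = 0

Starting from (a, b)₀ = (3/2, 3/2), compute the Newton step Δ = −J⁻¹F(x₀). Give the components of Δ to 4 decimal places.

(-0.6582, -1.7800)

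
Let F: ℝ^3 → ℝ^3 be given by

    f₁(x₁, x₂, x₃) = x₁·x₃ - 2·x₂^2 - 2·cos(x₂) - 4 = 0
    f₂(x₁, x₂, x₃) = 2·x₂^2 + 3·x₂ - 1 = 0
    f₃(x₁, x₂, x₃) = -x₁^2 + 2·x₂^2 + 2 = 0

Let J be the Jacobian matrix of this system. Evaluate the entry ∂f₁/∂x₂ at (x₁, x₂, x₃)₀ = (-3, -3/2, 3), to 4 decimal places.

4.0050

∂f₁/∂x₂ = -4·x₂ + 2·sin(x₂).
At (-3, -3/2, 3) this is 4.0050.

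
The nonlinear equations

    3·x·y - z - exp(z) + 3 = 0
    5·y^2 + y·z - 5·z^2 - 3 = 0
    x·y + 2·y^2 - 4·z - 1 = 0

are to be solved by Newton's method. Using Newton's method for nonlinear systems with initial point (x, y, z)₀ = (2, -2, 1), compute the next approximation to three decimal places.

At (2, -2, 1): F = (-12.71828, 10.000, -1.000).
Jacobian J = [[3·y, 3·x, -exp(z) - 1], [0, 10·y + z, y - 10·z], [y, x + 4·y, -4]].
At the point, J = [[-6.000, 6.000, -3.71828], [0.000, -19.000, -12.000], [-2.000, -6.000, -4.000]] (det J = 261.29471).
Solving J·Δ = −F gives Δ = (-2.124, 0.259, 0.424).
Then the next iterate is (x, y, z)₁ = (-0.124, -1.741, 1.424).

(-0.124, -1.741, 1.424)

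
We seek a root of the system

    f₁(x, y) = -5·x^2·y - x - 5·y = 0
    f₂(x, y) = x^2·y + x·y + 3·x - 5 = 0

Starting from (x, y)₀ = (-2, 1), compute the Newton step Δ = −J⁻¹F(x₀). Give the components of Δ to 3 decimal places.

(7.132, 4.500)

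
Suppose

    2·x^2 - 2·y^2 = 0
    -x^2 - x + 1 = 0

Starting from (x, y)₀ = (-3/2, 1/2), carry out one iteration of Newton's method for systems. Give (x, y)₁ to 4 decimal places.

(-1.6250, 2.8750)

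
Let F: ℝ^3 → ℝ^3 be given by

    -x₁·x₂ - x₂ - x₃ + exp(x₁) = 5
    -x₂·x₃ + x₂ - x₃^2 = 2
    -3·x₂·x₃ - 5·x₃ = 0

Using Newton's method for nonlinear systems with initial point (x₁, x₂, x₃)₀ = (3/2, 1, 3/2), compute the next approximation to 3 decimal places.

(1.969, 0.286, 0.402)

At (3/2, 1, 3/2): F = (-4.51831, -4.750, -12.000).
Jacobian J = [[-x₂ + exp(x₁), -x₁ - 1, -1], [0, -x₃ + 1, -x₂ - 2·x₃], [0, -3·x₃, -3·x₂ - 5]].
At the point, J = [[3.48169, -2.500, -1.000], [0.000, -0.500, -4.000], [0.000, -4.500, -8.000]] (det J = -48.74365).
Solving J·Δ = −F gives Δ = (0.469, -0.714, -1.098).
Then the next iterate is (x₁, x₂, x₃)₁ = (1.969, 0.286, 0.402).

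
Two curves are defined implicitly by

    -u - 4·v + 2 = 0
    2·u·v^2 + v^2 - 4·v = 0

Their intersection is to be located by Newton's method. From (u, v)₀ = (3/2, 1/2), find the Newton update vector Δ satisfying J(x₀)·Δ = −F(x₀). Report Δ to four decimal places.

(2.0000, -0.8750)

At (3/2, 1/2): F = (-1.5000, -1.0000).
Jacobian J = [[-1, -4], [2·v^2, 4·u·v + 2·v - 4]].
At the point, J = [[-1.0000, -4.0000], [0.5000, 0.0000]] (det J = 2.0000).
Solving J·Δ = −F gives Δ = (2.0000, -0.8750).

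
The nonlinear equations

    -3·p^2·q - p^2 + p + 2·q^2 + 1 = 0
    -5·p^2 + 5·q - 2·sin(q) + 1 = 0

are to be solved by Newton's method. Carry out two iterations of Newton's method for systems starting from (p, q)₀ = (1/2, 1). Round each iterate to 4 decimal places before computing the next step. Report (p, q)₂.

(2.4619, 3.5191)

At (1/2, 1): F = (2.5000, 3.067058).
Jacobian J = [[-6·p·q - 2·p + 1, -3·p^2 + 4·q], [-10·p, -2·cos(q) + 5]].
At the point, J = [[-3.0000, 3.2500], [-5.0000, 3.919395]] (det J = 4.491814).
Solving J·Δ = −F gives Δ = (0.0377, -0.7344).
Then the next iterate is (p, q)₁ = (0.5377, 0.2656).
Round to (0.5377, 0.2656) and repeat: F = (1.159294, 0.357417), J = [[-0.932279, 0.195036], [-5.3770, 3.070130]].
Δ = (1.9242, 3.2535), so (p, q)₂ = (2.4619, 3.5191).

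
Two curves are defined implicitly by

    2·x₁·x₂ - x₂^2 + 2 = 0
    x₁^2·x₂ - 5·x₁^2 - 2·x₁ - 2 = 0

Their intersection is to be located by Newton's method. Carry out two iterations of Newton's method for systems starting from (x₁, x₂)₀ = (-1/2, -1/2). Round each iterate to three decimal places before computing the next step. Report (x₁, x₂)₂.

At (-1/2, -1/2): F = (2.250, -2.375).
Jacobian J = [[2·x₂, 2·x₁ - 2·x₂], [2·x₁·x₂ - 10·x₁ - 2, x₁^2]].
At the point, J = [[-1.000, 0.000], [3.500, 0.250]] (det J = -0.250).
Solving J·Δ = −F gives Δ = (2.250, -22.000).
Then the next iterate is (x₁, x₂)₁ = (1.750, -22.500).
Round to (1.750, -22.500) and repeat: F = (-583.000, -89.71875), J = [[-45.000, 48.500], [-98.250, 3.06250]].
Δ = (-0.555, 11.506), so (x₁, x₂)₂ = (1.195, -10.994).

(1.195, -10.994)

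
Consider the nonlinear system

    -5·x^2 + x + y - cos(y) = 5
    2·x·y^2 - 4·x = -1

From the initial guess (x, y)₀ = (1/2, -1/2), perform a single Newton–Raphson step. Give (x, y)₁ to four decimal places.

(-0.7913, 3.2696)

At (1/2, -1/2): F = (-7.127583, -0.7500).
Jacobian J = [[-10·x + 1, sin(y) + 1], [2·y^2 - 4, 4·x·y]].
At the point, J = [[-4.0000, 0.520574], [-3.5000, -1.0000]] (det J = 5.822011).
Solving J·Δ = −F gives Δ = (-1.2913, 3.7696).
Then the next iterate is (x, y)₁ = (-0.7913, 3.2696).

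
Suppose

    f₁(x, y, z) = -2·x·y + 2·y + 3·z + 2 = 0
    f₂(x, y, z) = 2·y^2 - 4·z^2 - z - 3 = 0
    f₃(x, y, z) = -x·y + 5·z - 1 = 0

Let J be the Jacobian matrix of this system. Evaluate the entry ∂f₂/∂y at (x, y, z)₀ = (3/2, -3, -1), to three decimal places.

-12.000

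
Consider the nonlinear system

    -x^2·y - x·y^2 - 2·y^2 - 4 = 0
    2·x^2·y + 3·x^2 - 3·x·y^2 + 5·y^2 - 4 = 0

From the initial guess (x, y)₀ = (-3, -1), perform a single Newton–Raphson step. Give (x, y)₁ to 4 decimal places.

(2.1379, -3.7241)

At (-3, -1): F = (6.0000, 19.0000).
Jacobian J = [[-2·x·y - y^2, -x^2 - 2·x·y - 4·y], [4·x·y + 6·x - 3·y^2, 2·x^2 - 6·x·y + 10·y]].
At the point, J = [[-7.0000, -11.0000], [-9.0000, -10.0000]] (det J = -29.0000).
Solving J·Δ = −F gives Δ = (5.1379, -2.7241).
Then the next iterate is (x, y)₁ = (2.1379, -3.7241).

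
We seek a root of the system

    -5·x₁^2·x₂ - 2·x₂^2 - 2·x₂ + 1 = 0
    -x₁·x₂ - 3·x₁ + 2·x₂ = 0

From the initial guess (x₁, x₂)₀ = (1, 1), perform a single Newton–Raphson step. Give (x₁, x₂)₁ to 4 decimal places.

(0.4444, 0.7778)

At (1, 1): F = (-8.0000, -2.0000).
Jacobian J = [[-10·x₁·x₂, -5·x₁^2 - 4·x₂ - 2], [-x₂ - 3, -x₁ + 2]].
At the point, J = [[-10.0000, -11.0000], [-4.0000, 1.0000]] (det J = -54.0000).
Solving J·Δ = −F gives Δ = (-0.5556, -0.2222).
Then the next iterate is (x₁, x₂)₁ = (0.4444, 0.7778).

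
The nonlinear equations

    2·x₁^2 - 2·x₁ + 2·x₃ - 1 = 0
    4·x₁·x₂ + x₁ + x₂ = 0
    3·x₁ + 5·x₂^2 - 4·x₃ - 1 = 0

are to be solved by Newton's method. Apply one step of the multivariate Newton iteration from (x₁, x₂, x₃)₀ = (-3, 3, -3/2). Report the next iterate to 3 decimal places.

At (-3, 3, -3/2): F = (20.000, -36.000, 41.000).
Jacobian J = [[4·x₁ - 2, 0, 2], [4·x₂ + 1, 4·x₁ + 1, 0], [3, 10·x₂, -4]].
At the point, J = [[-14.000, 0.000, 2.000], [13.000, -11.000, 0.000], [3.000, 30.000, -4.000]] (det J = 230.000).
Solving J·Δ = −F gives Δ = (1.643, -1.330, 1.504).
Then the next iterate is (x₁, x₂, x₃)₁ = (-1.357, 1.670, 0.004).

(-1.357, 1.670, 0.004)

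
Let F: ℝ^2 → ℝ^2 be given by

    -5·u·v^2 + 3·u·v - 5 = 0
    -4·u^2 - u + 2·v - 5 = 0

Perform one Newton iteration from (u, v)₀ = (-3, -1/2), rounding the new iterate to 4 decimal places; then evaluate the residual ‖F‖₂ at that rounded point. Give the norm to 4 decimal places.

11.5981

At (-3, -1/2): F = (3.2500, -39.0000).
Jacobian J = [[-5·v^2 + 3·v, -10·u·v + 3·u], [-8·u - 1, 2]].
At the point, J = [[-2.7500, -24.0000], [23.0000, 2.0000]] (det J = 546.5000).
Solving J·Δ = −F gives Δ = (1.7008, -0.0595).
Then the next iterate is (u, v)₁ = (-1.2992, -0.5595).
Re-evaluating at (-1.2992, -0.5595): F = (-0.785783, -11.571483), so ‖F‖₂ = 11.5981.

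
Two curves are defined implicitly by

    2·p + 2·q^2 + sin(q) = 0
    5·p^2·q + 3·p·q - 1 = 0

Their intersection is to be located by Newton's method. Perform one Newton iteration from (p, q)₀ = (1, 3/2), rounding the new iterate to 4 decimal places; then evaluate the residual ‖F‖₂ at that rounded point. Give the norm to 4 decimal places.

2.5434

At (1, 3/2): F = (7.497495, 11.0000).
Jacobian J = [[2, 4·q + cos(q)], [10·p·q + 3·q, 5·p^2 + 3·p]].
At the point, J = [[2.0000, 6.070737], [19.5000, 8.0000]] (det J = -102.379375).
Solving J·Δ = −F gives Δ = (-0.0664, -1.2131).
Then the next iterate is (p, q)₁ = (0.9336, 0.2869).
Re-evaluating at (0.9336, 0.2869): F = (2.314804, 1.053873), so ‖F‖₂ = 2.5434.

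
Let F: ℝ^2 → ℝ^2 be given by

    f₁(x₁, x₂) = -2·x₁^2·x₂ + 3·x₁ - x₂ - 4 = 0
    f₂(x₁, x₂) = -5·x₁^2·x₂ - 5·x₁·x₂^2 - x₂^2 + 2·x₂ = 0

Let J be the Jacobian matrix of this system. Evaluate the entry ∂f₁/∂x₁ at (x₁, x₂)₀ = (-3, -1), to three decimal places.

-9.000

∂f₁/∂x₁ = -4·x₁·x₂ + 3.
At (-3, -1) this is -9.000.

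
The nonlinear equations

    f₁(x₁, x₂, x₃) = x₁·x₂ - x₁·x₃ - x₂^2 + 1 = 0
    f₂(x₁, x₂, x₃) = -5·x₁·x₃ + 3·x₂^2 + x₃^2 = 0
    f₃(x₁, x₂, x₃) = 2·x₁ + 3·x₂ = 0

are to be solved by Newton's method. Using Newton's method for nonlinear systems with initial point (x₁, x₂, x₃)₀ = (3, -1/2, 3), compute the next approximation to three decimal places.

At (3, -1/2, 3): F = (-9.750, -35.250, 4.500).
Jacobian J = [[x₂ - x₃, x₁ - 2·x₂, -x₁], [-5·x₃, 6·x₂, -5·x₁ + 2·x₃], [2, 3, 0]].
At the point, J = [[-3.500, 4.000, -3.000], [-15.000, -3.000, -9.000], [2.000, 3.000, 0.000]] (det J = -49.500).
Solving J·Δ = −F gives Δ = (-3.000, 0.500, 0.917).
Then the next iterate is (x₁, x₂, x₃)₁ = (0.000, 0.000, 3.917).

(0.000, 0.000, 3.917)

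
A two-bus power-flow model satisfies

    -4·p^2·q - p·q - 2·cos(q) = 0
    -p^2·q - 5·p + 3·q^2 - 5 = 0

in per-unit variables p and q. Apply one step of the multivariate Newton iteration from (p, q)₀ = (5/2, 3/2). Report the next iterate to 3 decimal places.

(0.953, 1.787)

At (5/2, 3/2): F = (-41.39147, -20.125).
Jacobian J = [[-8·p·q - q, -4·p^2 - p + 2·sin(q)], [-2·p·q - 5, -p^2 + 6·q]].
At the point, J = [[-31.500, -25.50501], [-12.500, 2.750]] (det J = -405.43763).
Solving J·Δ = −F gives Δ = (-1.547, 0.287).
Then the next iterate is (p, q)₁ = (0.953, 1.787).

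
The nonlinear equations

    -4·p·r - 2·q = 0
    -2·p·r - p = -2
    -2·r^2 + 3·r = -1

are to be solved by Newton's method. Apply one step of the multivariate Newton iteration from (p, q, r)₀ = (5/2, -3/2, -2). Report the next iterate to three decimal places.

At (5/2, -3/2, -2): F = (23.000, 9.500, -13.000).
Jacobian J = [[-4·r, -2, -4·p], [-2·r - 1, 0, -2·p], [0, 0, -4·r + 3]].
At the point, J = [[8.000, -2.000, -10.000], [3.000, 0.000, -5.000], [0.000, 0.000, 11.000]] (det J = 66.000).
Solving J·Δ = −F gives Δ = (-1.197, 0.803, 1.182).
Then the next iterate is (p, q, r)₁ = (1.303, -0.697, -0.818).

(1.303, -0.697, -0.818)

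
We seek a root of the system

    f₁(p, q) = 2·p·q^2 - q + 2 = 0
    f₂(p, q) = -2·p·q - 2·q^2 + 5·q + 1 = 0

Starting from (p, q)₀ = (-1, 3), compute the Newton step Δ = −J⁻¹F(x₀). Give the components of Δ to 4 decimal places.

At (-1, 3): F = (-19.0000, 4.0000).
Jacobian J = [[2·q^2, 4·p·q - 1], [-2·q, -2·p - 4·q + 5]].
At the point, J = [[18.0000, -13.0000], [-6.0000, -5.0000]] (det J = -168.0000).
Solving J·Δ = −F gives Δ = (0.8750, -0.2500).

(0.8750, -0.2500)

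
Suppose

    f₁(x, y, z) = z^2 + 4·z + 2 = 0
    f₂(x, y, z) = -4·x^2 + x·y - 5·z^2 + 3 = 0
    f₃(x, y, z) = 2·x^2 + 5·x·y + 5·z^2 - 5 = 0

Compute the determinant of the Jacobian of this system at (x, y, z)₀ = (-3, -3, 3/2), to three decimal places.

-2772.000

J = [[0, 0, 2·z + 4], [-8·x + y, x, -10·z], [4·x + 5·y, 5·x, 10·z]].
At the point, J = [[0.000, 0.000, 7.000], [21.000, -3.000, -15.000], [-27.000, -15.000, 15.000]].
det J = -2772.000.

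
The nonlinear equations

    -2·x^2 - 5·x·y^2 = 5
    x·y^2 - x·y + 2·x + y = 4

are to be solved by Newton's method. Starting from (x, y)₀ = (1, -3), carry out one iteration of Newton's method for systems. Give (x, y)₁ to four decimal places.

At (1, -3): F = (-52.0000, 7.0000).
Jacobian J = [[-4·x - 5·y^2, -10·x·y], [y^2 - y + 2, 2·x·y - x + 1]].
At the point, J = [[-49.0000, 30.0000], [14.0000, -6.0000]] (det J = -126.0000).
Solving J·Δ = −F gives Δ = (0.8095, 3.0556).
Then the next iterate is (x, y)₁ = (1.8095, 0.0556).

(1.8095, 0.0556)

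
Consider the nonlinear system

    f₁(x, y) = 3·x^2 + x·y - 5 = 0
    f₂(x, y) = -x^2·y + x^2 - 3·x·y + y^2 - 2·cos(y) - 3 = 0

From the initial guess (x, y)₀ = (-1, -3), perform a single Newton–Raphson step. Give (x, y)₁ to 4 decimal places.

At (-1, -3): F = (1.0000, 2.979985).
Jacobian J = [[6·x + y, x], [-2·x·y + 2·x - 3·y, -x^2 - 3·x + 2·y + 2·sin(y)]].
At the point, J = [[-9.0000, -1.0000], [1.0000, -4.282240]] (det J = 39.540160).
Solving J·Δ = −F gives Δ = (0.0329, 0.7036).
Then the next iterate is (x, y)₁ = (-0.9671, -2.2964).

(-0.9671, -2.2964)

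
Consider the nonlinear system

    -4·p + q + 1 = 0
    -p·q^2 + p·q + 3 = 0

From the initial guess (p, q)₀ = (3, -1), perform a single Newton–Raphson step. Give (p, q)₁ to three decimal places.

At (3, -1): F = (-12.000, -3.000).
Jacobian J = [[-4, 1], [-q^2 + q, -2·p·q + p]].
At the point, J = [[-4.000, 1.000], [-2.000, 9.000]] (det J = -34.000).
Solving J·Δ = −F gives Δ = (-3.088, -0.353).
Then the next iterate is (p, q)₁ = (-0.088, -1.353).

(-0.088, -1.353)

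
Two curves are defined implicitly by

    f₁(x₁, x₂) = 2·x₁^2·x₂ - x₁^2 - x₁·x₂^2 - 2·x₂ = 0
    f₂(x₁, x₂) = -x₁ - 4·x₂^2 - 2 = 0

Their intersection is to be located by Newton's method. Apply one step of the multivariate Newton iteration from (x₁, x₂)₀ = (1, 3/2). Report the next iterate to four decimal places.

(1.1250, 0.4896)

At (1, 3/2): F = (-3.2500, -12.0000).
Jacobian J = [[4·x₁·x₂ - 2·x₁ - x₂^2, 2·x₁^2 - 2·x₁·x₂ - 2], [-1, -8·x₂]].
At the point, J = [[1.7500, -3.0000], [-1.0000, -12.0000]] (det J = -24.0000).
Solving J·Δ = −F gives Δ = (0.1250, -1.0104).
Then the next iterate is (x₁, x₂)₁ = (1.1250, 0.4896).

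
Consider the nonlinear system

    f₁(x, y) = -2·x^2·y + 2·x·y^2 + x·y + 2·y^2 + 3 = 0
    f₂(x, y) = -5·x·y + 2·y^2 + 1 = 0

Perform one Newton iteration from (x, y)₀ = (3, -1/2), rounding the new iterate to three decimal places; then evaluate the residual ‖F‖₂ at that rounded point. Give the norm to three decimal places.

2.972

At (3, -1/2): F = (12.500, 9.000).
Jacobian J = [[-4·x·y + 2·y^2 + y, -2·x^2 + 4·x·y + x + 4·y], [-5·y, -5·x + 4·y]].
At the point, J = [[6.000, -23.000], [2.500, -17.000]] (det J = -44.500).
Solving J·Δ = −F gives Δ = (-0.124, 0.511).
Then the next iterate is (x, y)₁ = (2.876, 0.011).
Re-evaluating at (2.876, 0.011): F = (2.85060, 0.84206), so ‖F‖₂ = 2.972.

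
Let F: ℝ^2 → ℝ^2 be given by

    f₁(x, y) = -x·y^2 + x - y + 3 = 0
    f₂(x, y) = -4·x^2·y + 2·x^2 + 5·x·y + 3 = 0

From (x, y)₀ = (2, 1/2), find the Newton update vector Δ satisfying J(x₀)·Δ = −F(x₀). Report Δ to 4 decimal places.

At (2, 1/2): F = (4.0000, 8.0000).
Jacobian J = [[-y^2 + 1, -2·x·y - 1], [-8·x·y + 4·x + 5·y, -4·x^2 + 5·x]].
At the point, J = [[0.7500, -3.0000], [2.5000, -6.0000]] (det J = 3.0000).
Solving J·Δ = −F gives Δ = (0.0000, 1.3333).

(0.0000, 1.3333)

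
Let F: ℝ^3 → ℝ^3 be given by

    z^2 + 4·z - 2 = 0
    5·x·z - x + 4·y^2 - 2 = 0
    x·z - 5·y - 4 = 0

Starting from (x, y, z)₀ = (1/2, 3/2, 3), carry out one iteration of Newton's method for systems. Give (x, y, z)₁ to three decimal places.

(1.303, -0.208, 1.100)

At (1/2, 3/2, 3): F = (19.000, 14.000, -10.000).
Jacobian J = [[0, 0, 2·z + 4], [5·z - 1, 8·y, 5·x], [z, -5, x]].
At the point, J = [[0.000, 0.000, 10.000], [14.000, 12.000, 2.500], [3.000, -5.000, 0.500]] (det J = -1060.000).
Solving J·Δ = −F gives Δ = (0.803, -1.708, -1.900).
Then the next iterate is (x, y, z)₁ = (1.303, -0.208, 1.100).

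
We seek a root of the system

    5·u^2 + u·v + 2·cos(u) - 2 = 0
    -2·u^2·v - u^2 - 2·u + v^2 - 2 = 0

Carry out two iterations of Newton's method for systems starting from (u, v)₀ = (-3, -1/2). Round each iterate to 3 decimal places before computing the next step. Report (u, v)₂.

(-0.804, -0.460)

At (-3, -1/2): F = (42.52002, 4.250).
Jacobian J = [[10·u + v - 2·sin(u), u], [-4·u·v - 2·u - 2, -2·u^2 + 2·v]].
At the point, J = [[-30.21776, -3.000], [-2.000, -19.000]] (det J = 568.13744).
Solving J·Δ = −F gives Δ = (1.400, 0.076).
Then the next iterate is (u, v)₁ = (-1.600, -0.424).
Round to (-1.600, -0.424) and repeat: F = (11.42000, 0.99066), J = [[-14.42485, -1.600], [-1.51360, -5.968]].
Δ = (0.796, -0.036), so (u, v)₂ = (-0.804, -0.460).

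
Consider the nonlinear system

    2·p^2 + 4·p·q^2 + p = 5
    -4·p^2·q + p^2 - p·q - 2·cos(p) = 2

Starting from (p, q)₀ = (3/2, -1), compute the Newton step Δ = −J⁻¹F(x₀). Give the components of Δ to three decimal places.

(-0.536, 0.092)

At (3/2, -1): F = (7.000, 10.60853).
Jacobian J = [[4·p + 4·q^2 + 1, 8·p·q], [-8·p·q + 2·p - q + 2·sin(p), -4·p^2 - p]].
At the point, J = [[11.000, -12.000], [17.99499, -10.500]] (det J = 100.43988).
Solving J·Δ = −F gives Δ = (-0.536, 0.092).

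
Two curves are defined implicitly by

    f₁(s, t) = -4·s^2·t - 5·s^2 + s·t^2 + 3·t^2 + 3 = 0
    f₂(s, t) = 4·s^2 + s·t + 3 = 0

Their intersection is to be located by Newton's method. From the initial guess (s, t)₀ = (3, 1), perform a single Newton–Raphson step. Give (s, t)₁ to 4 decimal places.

At (3, 1): F = (-72.0000, 42.0000).
Jacobian J = [[-8·s·t - 10·s + t^2, -4·s^2 + 2·s·t + 6·t], [8·s + t, s]].
At the point, J = [[-53.0000, -24.0000], [25.0000, 3.0000]] (det J = 441.0000).
Solving J·Δ = −F gives Δ = (-1.7959, 0.9660).
Then the next iterate is (s, t)₁ = (1.2041, 1.9660).

(1.2041, 1.9660)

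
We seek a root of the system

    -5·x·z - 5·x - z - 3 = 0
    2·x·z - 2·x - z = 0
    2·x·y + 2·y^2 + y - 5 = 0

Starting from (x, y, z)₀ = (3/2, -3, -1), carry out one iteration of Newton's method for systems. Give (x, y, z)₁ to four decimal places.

(0.1324, -1.8493, -1.2353)

At (3/2, -3, -1): F = (-2.0000, -5.0000, 1.0000).
Jacobian J = [[-5·z - 5, 0, -5·x - 1], [2·z - 2, 0, 2·x - 1], [2·y, 2·x + 4·y + 1, 0]].
At the point, J = [[0.0000, 0.0000, -8.5000], [-4.0000, 0.0000, 2.0000], [-6.0000, -8.0000, 0.0000]] (det J = -272.0000).
Solving J·Δ = −F gives Δ = (-1.3676, 1.1507, -0.2353).
Then the next iterate is (x, y, z)₁ = (0.1324, -1.8493, -1.2353).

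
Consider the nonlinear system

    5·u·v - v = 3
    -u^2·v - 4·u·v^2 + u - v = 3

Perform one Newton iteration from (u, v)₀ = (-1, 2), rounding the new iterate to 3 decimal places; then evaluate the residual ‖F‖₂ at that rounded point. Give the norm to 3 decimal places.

57.953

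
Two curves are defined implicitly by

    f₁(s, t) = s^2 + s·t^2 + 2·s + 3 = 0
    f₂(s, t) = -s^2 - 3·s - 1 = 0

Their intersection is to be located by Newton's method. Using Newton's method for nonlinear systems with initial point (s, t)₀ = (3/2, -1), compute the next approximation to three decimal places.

At (3/2, -1): F = (9.750, -7.750).
Jacobian J = [[2·s + t^2 + 2, 2·s·t], [-2·s - 3, 0]].
At the point, J = [[6.000, -3.000], [-6.000, 0.000]] (det J = -18.000).
Solving J·Δ = −F gives Δ = (-1.292, 0.667).
Then the next iterate is (s, t)₁ = (0.208, -0.333).

(0.208, -0.333)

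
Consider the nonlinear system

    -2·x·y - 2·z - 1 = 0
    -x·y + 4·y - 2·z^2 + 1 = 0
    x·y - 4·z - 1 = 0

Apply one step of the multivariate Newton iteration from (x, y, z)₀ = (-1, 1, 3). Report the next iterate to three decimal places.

(-6.900, -5.700, -0.300)

At (-1, 1, 3): F = (-5.000, -12.000, -14.000).
Jacobian J = [[-2·y, -2·x, -2], [-y, -x + 4, -4·z], [y, x, -4]].
At the point, J = [[-2.000, 2.000, -2.000], [-1.000, 5.000, -12.000], [1.000, -1.000, -4.000]] (det J = 40.000).
Solving J·Δ = −F gives Δ = (-5.900, -6.700, -3.300).
Then the next iterate is (x, y, z)₁ = (-6.900, -5.700, -0.300).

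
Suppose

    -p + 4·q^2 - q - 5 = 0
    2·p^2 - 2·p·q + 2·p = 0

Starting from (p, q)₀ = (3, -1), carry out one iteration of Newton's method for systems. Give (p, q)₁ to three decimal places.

(1.080, -1.120)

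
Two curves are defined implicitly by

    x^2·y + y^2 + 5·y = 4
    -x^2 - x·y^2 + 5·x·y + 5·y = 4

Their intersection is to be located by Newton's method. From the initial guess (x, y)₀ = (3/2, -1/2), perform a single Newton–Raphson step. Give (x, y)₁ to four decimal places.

(3.0251, 1.0460)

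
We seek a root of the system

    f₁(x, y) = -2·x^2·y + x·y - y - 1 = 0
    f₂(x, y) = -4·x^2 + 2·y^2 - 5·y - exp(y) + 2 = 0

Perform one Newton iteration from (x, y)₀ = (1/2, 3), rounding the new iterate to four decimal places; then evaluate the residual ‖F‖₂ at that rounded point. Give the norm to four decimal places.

At (1/2, 3): F = (-4.0000, -16.085537).
Jacobian J = [[-4·x·y + y, -2·x^2 + x - 1], [-8·x, 4·y - exp(y) - 5]].
At the point, J = [[-3.0000, -1.0000], [-4.0000, -13.085537]] (det J = 35.256611).
Solving J·Δ = −F gives Δ = (-1.0284, -0.9149).
Then the next iterate is (x, y)₁ = (-0.5284, 2.0851).
Re-evaluating at (-0.5284, 2.0851): F = (-5.351214, -8.892438), so ‖F‖₂ = 10.3784.

10.3784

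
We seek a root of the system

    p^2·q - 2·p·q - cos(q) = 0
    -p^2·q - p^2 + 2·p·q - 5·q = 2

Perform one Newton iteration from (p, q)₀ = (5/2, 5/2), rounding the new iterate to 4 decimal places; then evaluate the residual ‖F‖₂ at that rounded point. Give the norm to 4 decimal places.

At (5/2, 5/2): F = (3.926144, -23.8750).
Jacobian J = [[2·p·q - 2·q, p^2 - 2·p + sin(q)], [-2·p·q - 2·p + 2·q, -p^2 + 2·p - 5]].
At the point, J = [[7.5000, 1.848472], [-12.5000, -6.2500]] (det J = -23.769098).
Solving J·Δ = −F gives Δ = (0.8243, -5.4687).
Then the next iterate is (p, q)₁ = (3.3243, -2.9687).
Re-evaluating at (3.3243, -2.9687): F = (-12.084226, 14.861847), so ‖F‖₂ = 19.1547.

19.1547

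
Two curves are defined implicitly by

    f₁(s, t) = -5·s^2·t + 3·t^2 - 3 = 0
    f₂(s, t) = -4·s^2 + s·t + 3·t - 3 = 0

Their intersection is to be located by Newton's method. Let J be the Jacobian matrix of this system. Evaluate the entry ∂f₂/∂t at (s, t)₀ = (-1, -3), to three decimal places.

2.000

∂f₂/∂t = s + 3.
At (-1, -3) this is 2.000.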